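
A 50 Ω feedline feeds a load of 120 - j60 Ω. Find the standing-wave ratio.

VSWR ≈ 3.09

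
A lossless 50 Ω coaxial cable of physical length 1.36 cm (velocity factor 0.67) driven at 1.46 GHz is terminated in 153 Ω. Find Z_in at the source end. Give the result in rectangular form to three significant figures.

λ = v/f = 0.67·c / 1.46 GHz = 0.138 m
βl = 2π·l/λ = 2π × 0.0988 = 35.6°
tan(βl) = tan(35.6°) = 0.715
Z_in = Z_0·(Z_L + jZ_0·tanβl)/(Z_0 + jZ_L·tanβl)
     = 50·(153 + j35.7)/(50 + j109)

Z_in ≈ 40 − j51.7 Ω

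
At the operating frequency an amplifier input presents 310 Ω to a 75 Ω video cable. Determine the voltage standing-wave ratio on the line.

VSWR ≈ 4.13

Γ = (310 − 75)/(310 + 75) = 0.61
VSWR = (1 + 0.61)/(1 − 0.61)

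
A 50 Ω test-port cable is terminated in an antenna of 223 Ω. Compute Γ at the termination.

Γ = (Z_L − Z_0)/(Z_L + Z_0) = (223 − 50)/(223 + 50) = 173/273

Γ = 0.634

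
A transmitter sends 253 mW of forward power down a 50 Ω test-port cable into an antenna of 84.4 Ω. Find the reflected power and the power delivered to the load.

Γ = (84.4 − 50)/(84.4 + 50) = 0.256
|Γ|² = 0.0655
P_refl = |Γ|²·P_inc = 16.6 mW, P_del = (1 − |Γ|²)·P_inc = 236 mW

P_reflected ≈ 16.6 mW; P_delivered ≈ 236 mW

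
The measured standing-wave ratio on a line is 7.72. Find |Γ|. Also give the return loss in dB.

|Γ| ≈ 0.771; return loss ≈ 2.26 dB

|Γ| = (S − 1)/(S + 1) = (7.72 − 1)/(7.72 + 1) = 6.72/8.72
RL = −20·log₁₀|Γ| = −20·log₁₀(0.771)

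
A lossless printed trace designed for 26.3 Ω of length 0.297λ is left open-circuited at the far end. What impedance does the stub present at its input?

βl = 2π × 0.297 = 107°
tan(βl) = -3.29
For an open-circuited stub, Z_in = −jZ_0·cot(βl) = −jZ_0/tan(βl)

Z_in ≈ +j8 Ω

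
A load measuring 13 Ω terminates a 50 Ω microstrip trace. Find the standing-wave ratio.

VSWR ≈ 3.85

Γ = (13 − 50)/(13 + 50) = -0.587
VSWR = (1 + 0.587)/(1 − 0.587)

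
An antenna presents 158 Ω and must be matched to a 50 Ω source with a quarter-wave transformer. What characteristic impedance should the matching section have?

Z_qwt = √(Z_0·R_L) = √(50 × 158) = √7900

Z_qwt ≈ 88.9 Ω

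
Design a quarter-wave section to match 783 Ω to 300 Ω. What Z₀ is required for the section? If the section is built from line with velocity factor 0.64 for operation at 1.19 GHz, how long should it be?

Z_qwt = √(Z_0·R_L) = √(300 × 783) = √234900
λ = 0.64·c/f = 0.161 m, so l = λ/4 = 0.0403 m

Z_qwt ≈ 485 Ω; length ≈ 4.03 cm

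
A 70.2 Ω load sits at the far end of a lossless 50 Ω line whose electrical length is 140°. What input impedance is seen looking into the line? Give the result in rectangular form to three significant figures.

tan(βl) = tan(140°) = -0.839
Z_in = Z_0·(Z_L + jZ_0·tanβl)/(Z_0 + jZ_L·tanβl)
     = 50·(70.2 − j42)/(50 − j58.9)

Z_in ≈ 50.1 + j17.1 Ω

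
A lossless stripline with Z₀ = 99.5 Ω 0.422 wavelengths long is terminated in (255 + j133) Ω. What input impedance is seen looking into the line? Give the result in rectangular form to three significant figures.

βl = 2π × 0.422 = 152°
tan(βl) = tan(152°) = -0.534
Z_in = Z_0·(Z_L + jZ_0·tanβl)/(Z_0 + jZ_L·tanβl)
     = 99.5·(255 + j79.9)/(170 − j136)

Z_in ≈ 68.2 + j101 Ω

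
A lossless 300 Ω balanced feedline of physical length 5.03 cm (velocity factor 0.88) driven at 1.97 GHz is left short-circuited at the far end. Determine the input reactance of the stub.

X_in ≈ -299 Ω (capacitive)

λ = v/f = 0.88·c / 1.97 GHz = 0.134 m
βl = 2π·l/λ = 2π × 0.375 = 135°
tan(βl) = -0.996
For a short-circuited stub, Z_in = jZ_0·tan(βl)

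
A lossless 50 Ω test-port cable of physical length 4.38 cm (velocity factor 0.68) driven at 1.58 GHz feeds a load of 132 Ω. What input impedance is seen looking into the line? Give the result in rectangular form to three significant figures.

λ = v/f = 0.68·c / 1.58 GHz = 0.129 m
βl = 2π·l/λ = 2π × 0.339 = 122°
tan(βl) = tan(122°) = -1.59
Z_in = Z_0·(Z_L + jZ_0·tanβl)/(Z_0 + jZ_L·tanβl)
     = 50·(132 − j79.6)/(50 − j210)

Z_in ≈ 25 + j25.5 Ω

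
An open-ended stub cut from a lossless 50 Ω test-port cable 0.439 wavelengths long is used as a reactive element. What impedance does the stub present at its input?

βl = 2π × 0.439 = 158°
tan(βl) = -0.403
For an open-ended stub, Z_in = −jZ_0·cot(βl) = −jZ_0/tan(βl)

Z_in ≈ +j124 Ω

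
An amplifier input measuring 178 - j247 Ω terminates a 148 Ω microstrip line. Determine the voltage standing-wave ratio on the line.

Γ = (Z_L − Z_0)/(Z_L + Z_0) = (30 − j247)/(326 − j247)
|Γ| = 249/409 = 0.608
VSWR = (1 + |Γ|)/(1 − |Γ|) = 1.61/0.392

VSWR ≈ 4.11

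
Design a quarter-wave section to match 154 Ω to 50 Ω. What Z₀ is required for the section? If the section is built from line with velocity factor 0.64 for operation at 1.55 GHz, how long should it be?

Z_qwt ≈ 87.7 Ω; length ≈ 3.1 cm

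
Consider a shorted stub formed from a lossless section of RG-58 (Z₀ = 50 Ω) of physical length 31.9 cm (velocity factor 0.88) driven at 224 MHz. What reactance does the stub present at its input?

X_in ≈ -383 Ω (capacitive)

λ = v/f = 0.88·c / 224 MHz = 1.18 m
βl = 2π·l/λ = 2π × 0.271 = 97.4°
tan(βl) = -7.66
For a shorted stub, Z_in = jZ_0·tan(βl)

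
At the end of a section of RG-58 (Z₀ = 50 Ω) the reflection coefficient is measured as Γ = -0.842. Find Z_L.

Z_L = Z_0·(1 + Γ)/(1 − Γ) = 50·(0.158)/(1.84)

Z_L ≈ 4.29 Ω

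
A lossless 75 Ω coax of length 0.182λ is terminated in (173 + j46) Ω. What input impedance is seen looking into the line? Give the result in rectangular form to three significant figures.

Z_in ≈ 39.1 − j36.8 Ω

βl = 2π × 0.182 = 65.5°
tan(βl) = tan(65.5°) = 2.2
Z_in = Z_0·(Z_L + jZ_0·tanβl)/(Z_0 + jZ_L·tanβl)
     = 75·(173 + j211)/(-26 + j380)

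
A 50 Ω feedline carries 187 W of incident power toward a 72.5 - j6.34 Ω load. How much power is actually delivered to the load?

P_delivered ≈ 180 W

|Γ| = |(22.5 − j6.34)/(122.5 − j6.34)| = 0.191
|Γ|² = 0.0363
P_refl = |Γ|²·P_inc = 6.79 W, P_del = (1 − |Γ|²)·P_inc = 180 W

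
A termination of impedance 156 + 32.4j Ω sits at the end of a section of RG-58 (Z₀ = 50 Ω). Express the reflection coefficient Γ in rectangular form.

Γ = (Z_L − Z_0)/(Z_L + Z_0) = (106 + j32.4)/(206 + j32.4)

Γ ≈ 0.526 + j0.0745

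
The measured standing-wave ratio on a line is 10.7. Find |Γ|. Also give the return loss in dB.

|Γ| ≈ 0.829; return loss ≈ 1.63 dB

|Γ| = (S − 1)/(S + 1) = (10.7 − 1)/(10.7 + 1) = 9.7/11.7
RL = −20·log₁₀|Γ| = −20·log₁₀(0.829)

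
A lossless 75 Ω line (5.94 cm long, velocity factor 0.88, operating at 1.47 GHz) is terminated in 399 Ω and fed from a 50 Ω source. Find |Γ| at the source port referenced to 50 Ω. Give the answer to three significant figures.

|Γ| ≈ 0.644

λ = v/f = 0.88·c / 1.47 GHz = 0.18 m
βl = 2π·l/λ = 2π × 0.331 = 119°
tan(βl) = -1.8
Z_in = Z_0·(Z_L + jZ_0·tanβl)/(Z_0 + jZ_L·tanβl) = 18.3 + j39.8 Ω
Γ_s = (Z_in − Z_s)/(Z_in + Z_s) = (-31.7 + j39.8)/(68.3 + j39.8), |Γ_s| = 0.644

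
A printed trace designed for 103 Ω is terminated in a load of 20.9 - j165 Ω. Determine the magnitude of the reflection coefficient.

|Γ| ≈ 0.893

Γ = (Z_L − Z_0)/(Z_L + Z_0) = (-82.1 − j165)/(123.9 − j165)
|Γ| = 184/206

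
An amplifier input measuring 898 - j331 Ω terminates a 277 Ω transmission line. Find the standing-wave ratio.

VSWR ≈ 3.72

Γ = (Z_L − Z_0)/(Z_L + Z_0) = (621 − j331)/(1175 − j331)
|Γ| = 704/1220 = 0.576
VSWR = (1 + |Γ|)/(1 − |Γ|) = 1.58/0.424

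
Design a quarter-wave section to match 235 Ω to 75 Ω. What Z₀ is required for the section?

Z_qwt ≈ 133 Ω

Z_qwt = √(Z_0·R_L) = √(75 × 235) = √17620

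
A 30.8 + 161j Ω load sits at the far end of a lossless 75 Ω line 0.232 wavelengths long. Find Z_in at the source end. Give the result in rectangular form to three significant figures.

Z_in ≈ 7.25 − j44.4 Ω

βl = 2π × 0.232 = 83.5°
tan(βl) = tan(83.5°) = 8.8
Z_in = Z_0·(Z_L + jZ_0·tanβl)/(Z_0 + jZ_L·tanβl)
     = 75·(30.8 + j821)/(-1340 + j271)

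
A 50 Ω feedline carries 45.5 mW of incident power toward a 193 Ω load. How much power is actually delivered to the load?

Γ = (193 − 50)/(193 + 50) = 0.588
|Γ|² = 0.346
P_refl = |Γ|²·P_inc = 15.8 mW, P_del = (1 − |Γ|²)·P_inc = 29.7 mW

P_delivered ≈ 29.7 mW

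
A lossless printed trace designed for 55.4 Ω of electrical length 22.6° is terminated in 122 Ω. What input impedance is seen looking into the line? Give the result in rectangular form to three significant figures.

Z_in ≈ 77.8 − j48.2 Ω

tan(βl) = tan(22.6°) = 0.416
Z_in = Z_0·(Z_L + jZ_0·tanβl)/(Z_0 + jZ_L·tanβl)
     = 55.4·(122 + j23.1)/(55.4 + j50.8)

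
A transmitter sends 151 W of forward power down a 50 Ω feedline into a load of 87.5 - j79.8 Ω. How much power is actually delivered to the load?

P_delivered ≈ 105 W

|Γ| = |(37.5 − j79.8)/(137.5 − j79.8)| = 0.555
|Γ|² = 0.308
P_refl = |Γ|²·P_inc = 46.4 W, P_del = (1 − |Γ|²)·P_inc = 105 W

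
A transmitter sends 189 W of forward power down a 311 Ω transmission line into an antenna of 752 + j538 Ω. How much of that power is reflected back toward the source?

P_reflected ≈ 64.4 W

|Γ| = |(441 + j538)/(1063 + j538)| = 0.584
|Γ|² = 0.341
P_refl = |Γ|²·P_inc = 64.4 W, P_del = (1 − |Γ|²)·P_inc = 125 W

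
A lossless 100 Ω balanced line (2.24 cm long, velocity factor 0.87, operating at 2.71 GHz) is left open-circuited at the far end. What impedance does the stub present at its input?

Z_in ≈ −j11 Ω

λ = v/f = 0.87·c / 2.71 GHz = 0.0963 m
βl = 2π·l/λ = 2π × 0.233 = 83.7°
tan(βl) = 9.1
For an open-circuited stub, Z_in = −jZ_0·cot(βl) = −jZ_0/tan(βl)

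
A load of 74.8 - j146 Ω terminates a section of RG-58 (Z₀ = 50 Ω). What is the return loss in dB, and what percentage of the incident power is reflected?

RL ≈ 2.26 dB; 59.4% of incident power reflected

Γ = (24.8 − j146)/(124.8 − j146), |Γ| = 0.771
RL = −20·log₁₀(0.771) = 2.26 dB
P_refl/P_inc = |Γ|² = 0.594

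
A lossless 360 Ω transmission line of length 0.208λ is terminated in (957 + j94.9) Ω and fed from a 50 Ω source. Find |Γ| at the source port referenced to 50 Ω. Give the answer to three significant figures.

βl = 2π × 0.208 = 74.9°
tan(βl) = 3.7
Z_in = Z_0·(Z_L + jZ_0·tanβl)/(Z_0 + jZ_L·tanβl) = 145 − j96.9 Ω
Γ_s = (Z_in − Z_s)/(Z_in + Z_s) = (95.3 − j96.9)/(195 − j96.9), |Γ_s| = 0.623

|Γ| ≈ 0.623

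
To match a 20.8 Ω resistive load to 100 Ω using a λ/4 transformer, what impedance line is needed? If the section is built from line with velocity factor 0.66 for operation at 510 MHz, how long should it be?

Z_qwt = √(Z_0·R_L) = √(100 × 20.8) = √2080
λ = 0.66·c/f = 0.388 m, so l = λ/4 = 0.0971 m

Z_qwt ≈ 45.6 Ω; length ≈ 9.71 cm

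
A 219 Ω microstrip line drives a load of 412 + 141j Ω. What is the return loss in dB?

Γ = (193 + j141)/(631 + j141), |Γ| = 0.37
RL = −20·log₁₀|Γ| = −20·log₁₀(0.37)

RL ≈ 8.64 dB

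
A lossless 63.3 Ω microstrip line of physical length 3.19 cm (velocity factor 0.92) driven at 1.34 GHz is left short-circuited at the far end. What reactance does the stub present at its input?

X_in ≈ 93 Ω (inductive)

λ = v/f = 0.92·c / 1.34 GHz = 0.206 m
βl = 2π·l/λ = 2π × 0.155 = 55.8°
tan(βl) = 1.47
For a short-circuited stub, Z_in = jZ_0·tan(βl)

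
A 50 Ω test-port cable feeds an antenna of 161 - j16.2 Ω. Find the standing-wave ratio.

VSWR ≈ 3.26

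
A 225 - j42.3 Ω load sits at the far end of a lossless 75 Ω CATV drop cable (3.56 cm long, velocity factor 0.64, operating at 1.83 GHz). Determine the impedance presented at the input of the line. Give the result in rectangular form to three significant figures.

λ = v/f = 0.64·c / 1.83 GHz = 0.105 m
βl = 2π·l/λ = 2π × 0.339 = 122°
tan(βl) = tan(122°) = -1.59
Z_in = Z_0·(Z_L + jZ_0·tanβl)/(Z_0 + jZ_L·tanβl)
     = 75·(225 − j162)/(7.71 − j358)

Z_in ≈ 34.9 + j46.4 Ω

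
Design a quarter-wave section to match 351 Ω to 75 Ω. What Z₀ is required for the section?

Z_qwt ≈ 162 Ω

Z_qwt = √(Z_0·R_L) = √(75 × 351) = √26320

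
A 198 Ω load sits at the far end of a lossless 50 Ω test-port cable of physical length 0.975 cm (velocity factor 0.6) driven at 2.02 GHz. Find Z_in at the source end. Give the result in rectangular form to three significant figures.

λ = v/f = 0.6·c / 2.02 GHz = 0.0891 m
βl = 2π·l/λ = 2π × 0.109 = 39.4°
tan(βl) = tan(39.4°) = 0.821
Z_in = Z_0·(Z_L + jZ_0·tanβl)/(Z_0 + jZ_L·tanβl)
     = 50·(198 + j41.1)/(50 + j163)

Z_in ≈ 28.6 − j52.1 Ω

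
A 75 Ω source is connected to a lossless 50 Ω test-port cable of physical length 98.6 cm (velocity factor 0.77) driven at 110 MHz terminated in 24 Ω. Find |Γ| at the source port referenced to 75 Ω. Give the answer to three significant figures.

λ = v/f = 0.77·c / 110 MHz = 2.1 m
βl = 2π·l/λ = 2π × 0.47 = 169°
tan(βl) = -0.194
Z_in = Z_0·(Z_L + jZ_0·tanβl)/(Z_0 + jZ_L·tanβl) = 24.7 − j7.4 Ω
Γ_s = (Z_in − Z_s)/(Z_in + Z_s) = (-50.3 − j7.4)/(99.7 − j7.4), |Γ_s| = 0.509

|Γ| ≈ 0.509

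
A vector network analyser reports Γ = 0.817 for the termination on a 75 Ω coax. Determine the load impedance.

Z_L ≈ 745 Ω

Z_L = Z_0·(1 + Γ)/(1 − Γ) = 75·(1.82)/(0.183)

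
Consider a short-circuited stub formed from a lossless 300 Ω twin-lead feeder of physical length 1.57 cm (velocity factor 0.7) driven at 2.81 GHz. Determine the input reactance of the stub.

λ = v/f = 0.7·c / 2.81 GHz = 0.0747 m
βl = 2π·l/λ = 2π × 0.21 = 75.6°
tan(βl) = 3.9
For a short-circuited stub, Z_in = jZ_0·tan(βl)

X_in ≈ 1170 Ω (inductive)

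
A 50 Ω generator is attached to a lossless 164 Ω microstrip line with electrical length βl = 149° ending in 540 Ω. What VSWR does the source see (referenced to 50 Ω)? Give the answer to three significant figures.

tan(βl) = -0.601
Z_in = Z_0·(Z_L + jZ_0·tanβl)/(Z_0 + jZ_L·tanβl) = 150 + j197 Ω
Γ_s = (Z_in − Z_s)/(Z_in + Z_s) = (99.6 + j197)/(200 + j197), |Γ_s| = 0.788
VSWR = (1 + |Γ_s|)/(1 − |Γ_s|)

VSWR ≈ 8.41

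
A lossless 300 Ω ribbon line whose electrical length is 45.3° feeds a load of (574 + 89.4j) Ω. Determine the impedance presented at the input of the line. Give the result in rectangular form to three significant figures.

Z_in ≈ 274 − j198 Ω

tan(βl) = tan(45.3°) = 1.01
Z_in = Z_0·(Z_L + jZ_0·tanβl)/(Z_0 + jZ_L·tanβl)
     = 300·(574 + j393)/(210 + j580)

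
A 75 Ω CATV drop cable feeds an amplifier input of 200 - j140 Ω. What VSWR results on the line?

Γ = (Z_L − Z_0)/(Z_L + Z_0) = (125 − j140)/(275 − j140)
|Γ| = 188/309 = 0.608
VSWR = (1 + |Γ|)/(1 − |Γ|) = 1.61/0.392

VSWR ≈ 4.1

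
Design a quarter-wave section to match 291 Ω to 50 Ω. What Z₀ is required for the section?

Z_qwt = √(Z_0·R_L) = √(50 × 291) = √14550

Z_qwt ≈ 121 Ω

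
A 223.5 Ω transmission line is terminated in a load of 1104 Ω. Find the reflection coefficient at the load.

Γ = 0.663

Γ = (Z_L − Z_0)/(Z_L + Z_0) = (1104 − 223.5)/(1104 + 223.5) = 880.5/1328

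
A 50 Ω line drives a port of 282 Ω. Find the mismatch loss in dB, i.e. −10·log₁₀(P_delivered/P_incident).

Γ = (282 − 50)/(282 + 50) = 0.699
|Γ|² = 0.488, so P_del/P_inc = 1 − |Γ|² = 0.512
ML = −10·log₁₀(1 − |Γ|²)

mismatch loss ≈ 2.91 dB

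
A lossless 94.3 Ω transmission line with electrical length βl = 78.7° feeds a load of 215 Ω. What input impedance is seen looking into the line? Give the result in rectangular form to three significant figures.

tan(βl) = tan(78.7°) = 5
Z_in = Z_0·(Z_L + jZ_0·tanβl)/(Z_0 + jZ_L·tanβl)
     = 94.3·(215 + j472)/(94.3 + j1080)

Z_in ≈ 42.7 − j15.1 Ω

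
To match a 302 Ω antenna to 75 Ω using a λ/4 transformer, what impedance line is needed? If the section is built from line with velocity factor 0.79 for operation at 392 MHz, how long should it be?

Z_qwt = √(Z_0·R_L) = √(75 × 302) = √22650
λ = 0.79·c/f = 0.605 m, so l = λ/4 = 0.151 m

Z_qwt ≈ 150 Ω; length ≈ 15.1 cm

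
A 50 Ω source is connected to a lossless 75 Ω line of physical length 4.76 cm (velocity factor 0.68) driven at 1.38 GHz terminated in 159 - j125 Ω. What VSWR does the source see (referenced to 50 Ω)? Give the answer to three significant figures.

λ = v/f = 0.68·c / 1.38 GHz = 0.148 m
βl = 2π·l/λ = 2π × 0.322 = 116°
tan(βl) = -2.06
Z_in = Z_0·(Z_L + jZ_0·tanβl)/(Z_0 + jZ_L·tanβl) = 33.4 + j55 Ω
Γ_s = (Z_in − Z_s)/(Z_in + Z_s) = (-16.6 + j55)/(83.4 + j55), |Γ_s| = 0.575
VSWR = (1 + |Γ_s|)/(1 − |Γ_s|)

VSWR ≈ 3.71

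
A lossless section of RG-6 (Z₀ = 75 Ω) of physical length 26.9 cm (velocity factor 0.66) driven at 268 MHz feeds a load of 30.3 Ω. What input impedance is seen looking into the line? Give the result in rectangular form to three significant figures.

λ = v/f = 0.66·c / 268 MHz = 0.739 m
βl = 2π·l/λ = 2π × 0.364 = 131°
tan(βl) = tan(131°) = -1.15
Z_in = Z_0·(Z_L + jZ_0·tanβl)/(Z_0 + jZ_L·tanβl)
     = 75·(30.3 − j86)/(75 − j34.8)

Z_in ≈ 57.8 − j59.3 Ω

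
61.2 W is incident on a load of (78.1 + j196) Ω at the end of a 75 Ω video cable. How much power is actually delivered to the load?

P_delivered ≈ 23.2 W

|Γ| = |(3.1 + j196)/(153.1 + j196)| = 0.788
|Γ|² = 0.621
P_refl = |Γ|²·P_inc = 38 W, P_del = (1 − |Γ|²)·P_inc = 23.2 W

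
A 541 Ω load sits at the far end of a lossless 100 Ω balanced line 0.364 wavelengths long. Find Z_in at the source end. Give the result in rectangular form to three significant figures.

Z_in ≈ 31.7 + j82 Ω

βl = 2π × 0.364 = 131°
tan(βl) = tan(131°) = -1.15
Z_in = Z_0·(Z_L + jZ_0·tanβl)/(Z_0 + jZ_L·tanβl)
     = 100·(541 − j115)/(100 − j621)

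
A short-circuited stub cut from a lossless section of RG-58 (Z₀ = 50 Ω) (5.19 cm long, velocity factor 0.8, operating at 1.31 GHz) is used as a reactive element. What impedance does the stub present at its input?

Z_in ≈ −j236 Ω

λ = v/f = 0.8·c / 1.31 GHz = 0.183 m
βl = 2π·l/λ = 2π × 0.283 = 102°
tan(βl) = -4.71
For a short-circuited stub, Z_in = jZ_0·tan(βl)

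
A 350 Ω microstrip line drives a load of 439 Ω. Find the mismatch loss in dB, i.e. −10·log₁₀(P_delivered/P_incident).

mismatch loss ≈ 0.0556 dB

Γ = (439 − 350)/(439 + 350) = 0.113
|Γ|² = 0.0127, so P_del/P_inc = 1 − |Γ|² = 0.987
ML = −10·log₁₀(1 − |Γ|²)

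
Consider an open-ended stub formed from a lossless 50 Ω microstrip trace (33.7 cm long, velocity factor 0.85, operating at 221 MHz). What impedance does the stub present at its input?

λ = v/f = 0.85·c / 221 MHz = 1.15 m
βl = 2π·l/λ = 2π × 0.292 = 105°
tan(βl) = -3.69
For an open-ended stub, Z_in = −jZ_0·cot(βl) = −jZ_0/tan(βl)

Z_in ≈ +j13.5 Ω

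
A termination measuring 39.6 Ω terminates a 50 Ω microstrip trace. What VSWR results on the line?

For a purely resistive load, VSWR = R_L/Z_0 or Z_0/R_L (whichever > 1) = 50/39.6

VSWR ≈ 1.26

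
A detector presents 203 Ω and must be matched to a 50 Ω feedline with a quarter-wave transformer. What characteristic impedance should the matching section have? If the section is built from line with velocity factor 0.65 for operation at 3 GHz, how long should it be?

Z_qwt = √(Z_0·R_L) = √(50 × 203) = √10150
λ = 0.65·c/f = 0.065 m, so l = λ/4 = 0.0163 m

Z_qwt ≈ 101 Ω; length ≈ 1.62 cm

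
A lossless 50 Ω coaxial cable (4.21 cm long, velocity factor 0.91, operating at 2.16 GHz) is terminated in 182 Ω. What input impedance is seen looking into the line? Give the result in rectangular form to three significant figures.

Z_in ≈ 17.8 + j25.9 Ω

λ = v/f = 0.91·c / 2.16 GHz = 0.126 m
βl = 2π·l/λ = 2π × 0.333 = 120°
tan(βl) = tan(120°) = -1.74
Z_in = Z_0·(Z_L + jZ_0·tanβl)/(Z_0 + jZ_L·tanβl)
     = 50·(182 − j86.9)/(50 − j316)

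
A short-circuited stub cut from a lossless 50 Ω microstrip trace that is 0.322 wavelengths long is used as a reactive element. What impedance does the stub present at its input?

βl = 2π × 0.322 = 116°
tan(βl) = -2.06
For a short-circuited stub, Z_in = jZ_0·tan(βl)

Z_in ≈ −j103 Ω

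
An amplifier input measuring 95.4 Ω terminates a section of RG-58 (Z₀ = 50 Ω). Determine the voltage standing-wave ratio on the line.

VSWR ≈ 1.91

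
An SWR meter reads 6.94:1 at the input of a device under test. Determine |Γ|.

|Γ| ≈ 0.748

|Γ| = (S − 1)/(S + 1) = (6.94 − 1)/(6.94 + 1) = 5.94/7.94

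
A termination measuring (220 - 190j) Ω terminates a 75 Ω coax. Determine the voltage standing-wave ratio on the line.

VSWR ≈ 5.27

Γ = (Z_L − Z_0)/(Z_L + Z_0) = (145 − j190)/(295 − j190)
|Γ| = 239/351 = 0.681
VSWR = (1 + |Γ|)/(1 − |Γ|) = 1.68/0.319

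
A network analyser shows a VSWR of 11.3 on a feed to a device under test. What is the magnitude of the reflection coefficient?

|Γ| ≈ 0.837

|Γ| = (S − 1)/(S + 1) = (11.3 − 1)/(11.3 + 1) = 10.3/12.3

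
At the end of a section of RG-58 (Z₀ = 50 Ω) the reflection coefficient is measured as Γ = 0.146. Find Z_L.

Z_L ≈ 67.1 Ω

Z_L = Z_0·(1 + Γ)/(1 − Γ) = 50·(1.15)/(0.854)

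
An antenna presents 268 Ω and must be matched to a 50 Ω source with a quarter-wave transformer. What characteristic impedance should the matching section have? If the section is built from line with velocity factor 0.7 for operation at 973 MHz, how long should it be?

Z_qwt ≈ 116 Ω; length ≈ 5.4 cm

Z_qwt = √(Z_0·R_L) = √(50 × 268) = √13400
λ = 0.7·c/f = 0.216 m, so l = λ/4 = 0.054 m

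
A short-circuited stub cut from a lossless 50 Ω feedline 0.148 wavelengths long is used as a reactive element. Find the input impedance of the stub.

Z_in ≈ +j67 Ω

βl = 2π × 0.148 = 53.3°
tan(βl) = 1.34
For a short-circuited stub, Z_in = jZ_0·tan(βl)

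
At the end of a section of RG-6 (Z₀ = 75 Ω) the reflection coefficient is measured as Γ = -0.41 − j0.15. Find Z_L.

Z_L ≈ 30.2 − j11.2 Ω

Z_L = Z_0·(1 + Γ)/(1 − Γ) = 75·(0.59 − j0.15)/(1.41 + j0.15)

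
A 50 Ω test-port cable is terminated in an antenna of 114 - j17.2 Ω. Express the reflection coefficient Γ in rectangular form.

Γ = (Z_L − Z_0)/(Z_L + Z_0) = (64 − j17.2)/(164 − j17.2)

Γ ≈ 0.397 − j0.0633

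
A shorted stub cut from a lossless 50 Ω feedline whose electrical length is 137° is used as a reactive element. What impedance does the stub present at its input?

Z_in ≈ −j46.6 Ω

tan(βl) = -0.933
For a shorted stub, Z_in = jZ_0·tan(βl)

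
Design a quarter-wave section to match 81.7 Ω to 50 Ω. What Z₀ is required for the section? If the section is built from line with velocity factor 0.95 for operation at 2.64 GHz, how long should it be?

Z_qwt = √(Z_0·R_L) = √(50 × 81.7) = √4085
λ = 0.95·c/f = 0.108 m, so l = λ/4 = 0.027 m

Z_qwt ≈ 63.9 Ω; length ≈ 2.7 cm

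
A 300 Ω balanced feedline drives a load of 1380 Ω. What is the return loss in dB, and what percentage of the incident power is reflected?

RL ≈ 3.84 dB; 41.3% of incident power reflected

Γ = (1380 − 300)/(1380 + 300) = 0.643
RL = −20·log₁₀(0.643) = 3.84 dB
P_refl/P_inc = |Γ|² = 0.413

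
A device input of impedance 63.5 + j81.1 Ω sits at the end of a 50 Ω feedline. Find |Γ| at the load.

|Γ| ≈ 0.589

Γ = (Z_L − Z_0)/(Z_L + Z_0) = (13.5 + j81.1)/(113.5 + j81.1)
|Γ| = 82.2/139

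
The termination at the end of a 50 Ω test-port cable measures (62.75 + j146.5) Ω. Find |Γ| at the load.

|Γ| ≈ 0.795

Γ = (Z_L − Z_0)/(Z_L + Z_0) = (12.75 + j146.5)/(112.8 + j146.5)
|Γ| = 147/185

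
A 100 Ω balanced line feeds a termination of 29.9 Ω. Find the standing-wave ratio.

VSWR ≈ 3.34

For a purely resistive load, VSWR = R_L/Z_0 or Z_0/R_L (whichever > 1) = 100/29.9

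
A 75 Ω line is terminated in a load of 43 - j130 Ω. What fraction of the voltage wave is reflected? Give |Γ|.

|Γ| ≈ 0.763

Γ = (Z_L − Z_0)/(Z_L + Z_0) = (-32 − j130)/(118 − j130)
|Γ| = 134/176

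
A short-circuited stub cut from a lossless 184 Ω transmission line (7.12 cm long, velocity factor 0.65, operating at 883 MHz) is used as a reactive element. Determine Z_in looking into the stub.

Z_in ≈ −j376 Ω

λ = v/f = 0.65·c / 883 MHz = 0.221 m
βl = 2π·l/λ = 2π × 0.322 = 116°
tan(βl) = -2.04
For a short-circuited stub, Z_in = jZ_0·tan(βl)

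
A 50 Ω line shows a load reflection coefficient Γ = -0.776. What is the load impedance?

Z_L = Z_0·(1 + Γ)/(1 − Γ) = 50·(0.224)/(1.78)

Z_L ≈ 6.31 Ω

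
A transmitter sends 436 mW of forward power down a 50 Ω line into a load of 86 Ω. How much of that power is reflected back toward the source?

P_reflected ≈ 30.6 mW

Γ = (86 − 50)/(86 + 50) = 0.265
|Γ|² = 0.0701
P_refl = |Γ|²·P_inc = 30.6 mW, P_del = (1 − |Γ|²)·P_inc = 405 mW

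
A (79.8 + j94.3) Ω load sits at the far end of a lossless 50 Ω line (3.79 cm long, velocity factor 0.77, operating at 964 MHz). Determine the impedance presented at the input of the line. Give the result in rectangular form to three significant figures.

λ = v/f = 0.77·c / 964 MHz = 0.24 m
βl = 2π·l/λ = 2π × 0.158 = 56.9°
tan(βl) = tan(56.9°) = 1.54
Z_in = Z_0·(Z_L + jZ_0·tanβl)/(Z_0 + jZ_L·tanβl)
     = 50·(79.8 + j171)/(-94.9 + j123)

Z_in ≈ 27.9 − j54.1 Ω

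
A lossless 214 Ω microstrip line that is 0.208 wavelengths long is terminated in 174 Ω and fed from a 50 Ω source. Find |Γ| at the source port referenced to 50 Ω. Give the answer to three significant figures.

|Γ| ≈ 0.675

βl = 2π × 0.208 = 74.9°
tan(βl) = 3.7
Z_in = Z_0·(Z_L + jZ_0·tanβl)/(Z_0 + jZ_L·tanβl) = 254 + j26.7 Ω
Γ_s = (Z_in − Z_s)/(Z_in + Z_s) = (204 + j26.7)/(304 + j26.7), |Γ_s| = 0.675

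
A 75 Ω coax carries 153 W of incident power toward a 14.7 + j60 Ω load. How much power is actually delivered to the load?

|Γ| = |(-60.3 + j60)/(89.7 + j60)| = 0.788
|Γ|² = 0.621
P_refl = |Γ|²·P_inc = 95.1 W, P_del = (1 − |Γ|²)·P_inc = 57.9 W

P_delivered ≈ 57.9 W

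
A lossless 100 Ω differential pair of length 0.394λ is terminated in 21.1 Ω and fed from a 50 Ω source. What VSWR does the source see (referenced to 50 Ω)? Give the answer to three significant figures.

βl = 2π × 0.394 = 142°
tan(βl) = -0.786
Z_in = Z_0·(Z_L + jZ_0·tanβl)/(Z_0 + jZ_L·tanβl) = 33.2 − j73.1 Ω
Γ_s = (Z_in − Z_s)/(Z_in + Z_s) = (-16.8 − j73.1)/(83.2 − j73.1), |Γ_s| = 0.677
VSWR = (1 + |Γ_s|)/(1 − |Γ_s|)

VSWR ≈ 5.19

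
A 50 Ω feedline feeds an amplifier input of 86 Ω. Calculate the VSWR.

VSWR ≈ 1.72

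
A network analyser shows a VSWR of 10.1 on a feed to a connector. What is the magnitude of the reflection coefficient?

|Γ| = (S − 1)/(S + 1) = (10.1 − 1)/(10.1 + 1) = 9.1/11.1

|Γ| ≈ 0.82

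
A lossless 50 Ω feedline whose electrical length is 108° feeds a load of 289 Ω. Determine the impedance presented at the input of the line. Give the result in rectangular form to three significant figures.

tan(βl) = tan(108°) = -3.08
Z_in = Z_0·(Z_L + jZ_0·tanβl)/(Z_0 + jZ_L·tanβl)
     = 50·(289 − j154)/(50 − j889)

Z_in ≈ 9.53 + j15.7 Ω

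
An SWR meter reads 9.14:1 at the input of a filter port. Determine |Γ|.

|Γ| = (S − 1)/(S + 1) = (9.14 − 1)/(9.14 + 1) = 8.14/10.1

|Γ| ≈ 0.803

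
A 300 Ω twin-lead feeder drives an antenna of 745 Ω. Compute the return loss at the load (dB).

Γ = (745 − 300)/(745 + 300) = 0.426
RL = −20·log₁₀|Γ| = −20·log₁₀(0.426)

RL ≈ 7.42 dB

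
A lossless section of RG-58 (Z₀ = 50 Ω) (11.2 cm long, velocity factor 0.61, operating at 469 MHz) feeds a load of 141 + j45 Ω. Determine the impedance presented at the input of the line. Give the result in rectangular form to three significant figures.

λ = v/f = 0.61·c / 469 MHz = 0.39 m
βl = 2π·l/λ = 2π × 0.287 = 103°
tan(βl) = tan(103°) = -4.22
Z_in = Z_0·(Z_L + jZ_0·tanβl)/(Z_0 + jZ_L·tanβl)
     = 50·(141 − j166)/(240 − j595)

Z_in ≈ 16.1 + j5.36 Ω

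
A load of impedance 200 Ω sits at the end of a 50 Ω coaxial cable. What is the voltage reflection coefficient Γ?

Γ = (Z_L − Z_0)/(Z_L + Z_0) = (200 − 50)/(200 + 50) = 150/250

Γ = 0.6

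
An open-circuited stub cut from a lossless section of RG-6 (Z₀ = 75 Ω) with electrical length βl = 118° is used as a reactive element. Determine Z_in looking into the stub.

tan(βl) = -1.88
For an open-circuited stub, Z_in = −jZ_0·cot(βl) = −jZ_0/tan(βl)

Z_in ≈ +j39.9 Ω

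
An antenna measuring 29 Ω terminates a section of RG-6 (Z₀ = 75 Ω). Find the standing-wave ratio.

For a purely resistive load, VSWR = R_L/Z_0 or Z_0/R_L (whichever > 1) = 75/29

VSWR ≈ 2.59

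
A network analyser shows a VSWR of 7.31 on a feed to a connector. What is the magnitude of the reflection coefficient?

|Γ| = (S − 1)/(S + 1) = (7.31 − 1)/(7.31 + 1) = 6.31/8.31

|Γ| ≈ 0.759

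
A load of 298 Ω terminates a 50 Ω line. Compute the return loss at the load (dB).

RL ≈ 2.94 dB

Γ = (298 − 50)/(298 + 50) = 0.713
RL = −20·log₁₀|Γ| = −20·log₁₀(0.713)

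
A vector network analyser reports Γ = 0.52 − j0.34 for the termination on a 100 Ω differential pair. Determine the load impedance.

Z_L = Z_0·(1 + Γ)/(1 − Γ) = 100·(1.52 − j0.34)/(0.48 + j0.34)

Z_L ≈ 177 − j197 Ω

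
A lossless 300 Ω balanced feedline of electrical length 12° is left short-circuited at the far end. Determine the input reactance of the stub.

X_in ≈ 63.8 Ω (inductive)

tan(βl) = 0.213
For a short-circuited stub, Z_in = jZ_0·tan(βl)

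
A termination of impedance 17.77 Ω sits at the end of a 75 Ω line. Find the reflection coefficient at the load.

Γ = (Z_L − Z_0)/(Z_L + Z_0) = (17.77 − 75)/(17.77 + 75) = -57.23/92.77

Γ = -0.617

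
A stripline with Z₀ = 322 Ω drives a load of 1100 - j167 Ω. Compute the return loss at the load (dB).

RL ≈ 5.1 dB

Γ = (778 − j167)/(1422 − j167), |Γ| = 0.556
RL = −20·log₁₀|Γ| = −20·log₁₀(0.556)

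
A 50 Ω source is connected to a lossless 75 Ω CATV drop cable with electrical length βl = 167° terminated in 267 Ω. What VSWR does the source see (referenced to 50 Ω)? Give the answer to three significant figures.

tan(βl) = -0.231
Z_in = Z_0·(Z_L + jZ_0·tanβl)/(Z_0 + jZ_L·tanβl) = 168 + j121 Ω
Γ_s = (Z_in − Z_s)/(Z_in + Z_s) = (118 + j121)/(218 + j121), |Γ_s| = 0.677
VSWR = (1 + |Γ_s|)/(1 − |Γ_s|)

VSWR ≈ 5.2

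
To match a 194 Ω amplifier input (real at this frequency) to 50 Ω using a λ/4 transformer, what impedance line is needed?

Z_qwt = √(Z_0·R_L) = √(50 × 194) = √9700

Z_qwt ≈ 98.5 Ω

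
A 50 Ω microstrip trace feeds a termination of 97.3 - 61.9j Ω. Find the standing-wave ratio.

VSWR ≈ 2.9

Γ = (Z_L − Z_0)/(Z_L + Z_0) = (47.3 − j61.9)/(147.3 − j61.9)
|Γ| = 77.9/160 = 0.488
VSWR = (1 + |Γ|)/(1 − |Γ|) = 1.49/0.512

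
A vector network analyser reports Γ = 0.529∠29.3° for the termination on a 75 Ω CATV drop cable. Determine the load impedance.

Z_L ≈ 151 + j109 Ω

Z_L = Z_0·(1 + Γ)/(1 − Γ) = 75·(1.46 + j0.259)/(0.539 − j0.259)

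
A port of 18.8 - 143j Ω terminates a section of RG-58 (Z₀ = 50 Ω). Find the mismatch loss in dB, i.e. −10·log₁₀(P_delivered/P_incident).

Γ = (-31.2 − j143)/(68.8 − j143), |Γ| = 0.922
|Γ|² = 0.851, so P_del/P_inc = 1 − |Γ|² = 0.149
ML = −10·log₁₀(1 − |Γ|²)

mismatch loss ≈ 8.26 dB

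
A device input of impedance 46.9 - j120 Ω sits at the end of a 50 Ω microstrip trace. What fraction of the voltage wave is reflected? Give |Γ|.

Γ = (Z_L − Z_0)/(Z_L + Z_0) = (-3.1 − j120)/(96.9 − j120)
|Γ| = 120/154

|Γ| ≈ 0.778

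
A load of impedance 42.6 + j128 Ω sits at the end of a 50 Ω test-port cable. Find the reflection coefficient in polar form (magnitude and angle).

Γ ≈ 0.812 ∠ 39.2°

Γ = (Z_L − Z_0)/(Z_L + Z_0) = (-7.4 + j128)/(92.6 + j128)
|Γ| = 128/158 = 0.812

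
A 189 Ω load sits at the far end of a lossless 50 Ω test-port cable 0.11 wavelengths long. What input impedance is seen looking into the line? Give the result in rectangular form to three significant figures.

βl = 2π × 0.11 = 39.6°
tan(βl) = tan(39.6°) = 0.827
Z_in = Z_0·(Z_L + jZ_0·tanβl)/(Z_0 + jZ_L·tanβl)
     = 50·(189 + j41.4)/(50 + j156)

Z_in ≈ 29.5 − j51 Ω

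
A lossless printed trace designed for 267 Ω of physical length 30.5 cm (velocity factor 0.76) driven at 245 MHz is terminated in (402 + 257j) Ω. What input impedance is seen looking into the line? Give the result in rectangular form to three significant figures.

λ = v/f = 0.76·c / 245 MHz = 0.931 m
βl = 2π·l/λ = 2π × 0.328 = 118°
tan(βl) = tan(118°) = -1.88
Z_in = Z_0·(Z_L + jZ_0·tanβl)/(Z_0 + jZ_L·tanβl)
     = 267·(402 − j245)/(751 − j756)

Z_in ≈ 115 + j28.2 Ω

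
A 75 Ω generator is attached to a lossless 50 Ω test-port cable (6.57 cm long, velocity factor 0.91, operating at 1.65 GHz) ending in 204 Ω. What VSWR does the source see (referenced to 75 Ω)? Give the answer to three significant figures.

VSWR ≈ 4

λ = v/f = 0.91·c / 1.65 GHz = 0.165 m
βl = 2π·l/λ = 2π × 0.397 = 143°
tan(βl) = -0.755
Z_in = Z_0·(Z_L + jZ_0·tanβl)/(Z_0 + jZ_L·tanβl) = 30.5 + j56.3 Ω
Γ_s = (Z_in − Z_s)/(Z_in + Z_s) = (-44.5 + j56.3)/(106 + j56.3), |Γ_s| = 0.6
VSWR = (1 + |Γ_s|)/(1 − |Γ_s|)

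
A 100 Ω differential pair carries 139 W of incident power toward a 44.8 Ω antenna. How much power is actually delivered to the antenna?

P_delivered ≈ 119 W

Γ = (44.8 − 100)/(44.8 + 100) = -0.381
|Γ|² = 0.145
P_refl = |Γ|²·P_inc = 20.2 W, P_del = (1 − |Γ|²)·P_inc = 119 W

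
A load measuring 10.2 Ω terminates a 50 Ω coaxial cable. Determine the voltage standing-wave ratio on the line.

VSWR ≈ 4.9

Γ = (10.2 − 50)/(10.2 + 50) = -0.661
VSWR = (1 + 0.661)/(1 − 0.661)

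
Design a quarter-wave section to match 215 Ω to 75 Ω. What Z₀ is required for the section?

Z_qwt ≈ 127 Ω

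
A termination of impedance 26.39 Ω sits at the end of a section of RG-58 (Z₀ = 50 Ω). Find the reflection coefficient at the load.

Γ = -0.309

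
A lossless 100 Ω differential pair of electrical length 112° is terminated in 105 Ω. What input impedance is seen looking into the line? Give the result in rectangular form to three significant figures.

tan(βl) = tan(112°) = -2.48
Z_in = Z_0·(Z_L + jZ_0·tanβl)/(Z_0 + jZ_L·tanβl)
     = 100·(105 − j248)/(100 − j260)

Z_in ≈ 96.5 + j3.27 Ω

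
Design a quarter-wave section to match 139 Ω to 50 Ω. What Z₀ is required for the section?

Z_qwt = √(Z_0·R_L) = √(50 × 139) = √6950

Z_qwt ≈ 83.4 Ω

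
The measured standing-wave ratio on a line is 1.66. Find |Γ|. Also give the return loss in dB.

|Γ| ≈ 0.248; return loss ≈ 12.1 dB

|Γ| = (S − 1)/(S + 1) = (1.66 − 1)/(1.66 + 1) = 0.66/2.66
RL = −20·log₁₀|Γ| = −20·log₁₀(0.248)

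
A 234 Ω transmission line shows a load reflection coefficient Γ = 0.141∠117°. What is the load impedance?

Z_L ≈ 200 + j51.2 Ω

Z_L = Z_0·(1 + Γ)/(1 − Γ) = 234·(0.936 + j0.126)/(1.06 − j0.126)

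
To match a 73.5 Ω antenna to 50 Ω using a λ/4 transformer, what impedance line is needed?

Z_qwt = √(Z_0·R_L) = √(50 × 73.5) = √3675

Z_qwt ≈ 60.6 Ω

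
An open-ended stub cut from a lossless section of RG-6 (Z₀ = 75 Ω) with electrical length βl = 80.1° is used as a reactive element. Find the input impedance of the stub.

tan(βl) = 5.73
For an open-ended stub, Z_in = −jZ_0·cot(βl) = −jZ_0/tan(βl)

Z_in ≈ −j13.1 Ω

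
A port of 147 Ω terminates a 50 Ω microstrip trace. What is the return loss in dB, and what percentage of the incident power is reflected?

RL ≈ 6.15 dB; 24.2% of incident power reflected

Γ = (147 − 50)/(147 + 50) = 0.492
RL = −20·log₁₀(0.492) = 6.15 dB
P_refl/P_inc = |Γ|² = 0.242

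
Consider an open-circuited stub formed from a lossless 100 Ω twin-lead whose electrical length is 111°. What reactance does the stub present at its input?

tan(βl) = -2.61
For an open-circuited stub, Z_in = −jZ_0·cot(βl) = −jZ_0/tan(βl)

X_in ≈ 38.4 Ω (inductive)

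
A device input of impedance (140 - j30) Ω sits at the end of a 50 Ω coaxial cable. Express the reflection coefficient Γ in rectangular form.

Γ ≈ 0.486 − j0.0811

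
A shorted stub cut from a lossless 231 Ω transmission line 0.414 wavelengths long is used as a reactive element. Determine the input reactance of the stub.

X_in ≈ -139 Ω (capacitive)

βl = 2π × 0.414 = 149°
tan(βl) = -0.6
For a shorted stub, Z_in = jZ_0·tan(βl)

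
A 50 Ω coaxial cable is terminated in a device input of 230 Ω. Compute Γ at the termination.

Γ = 0.643

Γ = (Z_L − Z_0)/(Z_L + Z_0) = (230 − 50)/(230 + 50) = 180/280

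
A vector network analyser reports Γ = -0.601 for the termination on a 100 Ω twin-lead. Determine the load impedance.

Z_L ≈ 24.9 Ω

Z_L = Z_0·(1 + Γ)/(1 − Γ) = 100·(0.399)/(1.6)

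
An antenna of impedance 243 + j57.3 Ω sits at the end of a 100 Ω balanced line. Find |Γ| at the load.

|Γ| ≈ 0.443

Γ = (Z_L − Z_0)/(Z_L + Z_0) = (143 + j57.3)/(343 + j57.3)
|Γ| = 154/348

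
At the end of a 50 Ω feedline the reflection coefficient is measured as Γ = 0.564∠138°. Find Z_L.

Z_L = Z_0·(1 + Γ)/(1 − Γ) = 50·(0.581 + j0.377)/(1.42 − j0.377)

Z_L ≈ 15.8 + j17.5 Ω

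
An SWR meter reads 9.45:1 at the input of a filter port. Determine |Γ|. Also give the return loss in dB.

|Γ| = (S − 1)/(S + 1) = (9.45 − 1)/(9.45 + 1) = 8.45/10.4
RL = −20·log₁₀|Γ| = −20·log₁₀(0.809)

|Γ| ≈ 0.809; return loss ≈ 1.85 dB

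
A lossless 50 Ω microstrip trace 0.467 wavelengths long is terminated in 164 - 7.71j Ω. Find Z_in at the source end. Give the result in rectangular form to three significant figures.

βl = 2π × 0.467 = 168°
tan(βl) = tan(168°) = -0.21
Z_in = Z_0·(Z_L + jZ_0·tanβl)/(Z_0 + jZ_L·tanβl)
     = 50·(164 − j18.2)/(48.4 − j34.5)

Z_in ≈ 121 + j67.6 Ω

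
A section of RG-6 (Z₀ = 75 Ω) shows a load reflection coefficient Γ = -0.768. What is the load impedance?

Z_L ≈ 9.84 Ω

Z_L = Z_0·(1 + Γ)/(1 − Γ) = 75·(0.232)/(1.77)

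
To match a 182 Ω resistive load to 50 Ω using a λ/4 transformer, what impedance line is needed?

Z_qwt = √(Z_0·R_L) = √(50 × 182) = √9100

Z_qwt ≈ 95.4 Ω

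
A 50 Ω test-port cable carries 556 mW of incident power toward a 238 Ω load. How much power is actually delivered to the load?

P_delivered ≈ 319 mW

Γ = (238 − 50)/(238 + 50) = 0.653
|Γ|² = 0.426
P_refl = |Γ|²·P_inc = 237 mW, P_del = (1 − |Γ|²)·P_inc = 319 mW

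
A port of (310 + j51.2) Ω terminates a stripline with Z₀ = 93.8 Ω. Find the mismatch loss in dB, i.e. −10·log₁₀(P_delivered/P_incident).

Γ = (216.2 + j51.2)/(403.8 + j51.2), |Γ| = 0.546
|Γ|² = 0.298, so P_del/P_inc = 1 − |Γ|² = 0.702
ML = −10·log₁₀(1 − |Γ|²)

mismatch loss ≈ 1.54 dB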